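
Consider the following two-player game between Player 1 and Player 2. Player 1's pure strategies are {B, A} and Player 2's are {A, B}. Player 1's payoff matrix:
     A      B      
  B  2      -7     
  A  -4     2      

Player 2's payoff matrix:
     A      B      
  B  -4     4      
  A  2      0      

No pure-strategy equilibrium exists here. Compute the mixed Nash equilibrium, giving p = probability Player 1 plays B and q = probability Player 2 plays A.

Player 2's indifference between A and B determines Player 1's mixing probability p:
  Player 2's expected payoff from A: p·(-4) + (1−p)·2 = -6p + 2
  Player 2's expected payoff from B: p·4 + (1−p)·0 = 4p
  -6p + 2 = 4p  ⇒  -10p = -2  ⇒  p = 1/5.
Set Player 1's expected payoff from B equal to that from A:
  Player 1's expected payoff from B: q·2 + (1−q)·(-7) = 9q - 7
  Player 1's expected payoff from A: q·(-4) + (1−q)·2 = -6q + 2
  9q - 7 = -6q + 2  ⇒  15q = 9  ⇒  q = 3/5.

p = 1/5, q = 3/5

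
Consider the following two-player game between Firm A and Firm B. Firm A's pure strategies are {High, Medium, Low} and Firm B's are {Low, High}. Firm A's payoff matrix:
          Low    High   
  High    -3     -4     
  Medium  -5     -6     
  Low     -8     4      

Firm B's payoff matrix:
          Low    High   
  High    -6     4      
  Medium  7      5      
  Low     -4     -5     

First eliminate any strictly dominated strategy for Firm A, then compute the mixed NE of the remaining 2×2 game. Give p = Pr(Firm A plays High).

Firm A's strategy Medium is strictly dominated by High: -3 > -5 and -4 > -6. Eliminate Medium.
Set Firm B's expected payoff from Low equal to that from High:
  Firm B's payoff from Low: p·(-6) + (1−p)·(-4) = -2p - 4
  Firm B's payoff from High: p·4 + (1−p)·(-5) = 9p - 5
  -2p - 4 = 9p - 5  ⇒  -11p = -1  ⇒  p = 1/11.

p = 1/11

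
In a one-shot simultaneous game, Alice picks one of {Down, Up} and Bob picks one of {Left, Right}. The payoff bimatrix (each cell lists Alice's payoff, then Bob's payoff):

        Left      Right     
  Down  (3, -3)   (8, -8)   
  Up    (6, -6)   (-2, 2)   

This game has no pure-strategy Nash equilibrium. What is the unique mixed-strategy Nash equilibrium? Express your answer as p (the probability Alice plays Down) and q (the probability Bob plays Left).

p = 8/13, q = 10/13

Set Bob's expected payoff from Left equal to that from Right:
  Bob's payoff from Left: p·(-3) + (1−p)·(-6) = 3p - 6
  Bob's payoff from Right: p·(-8) + (1−p)·2 = -10p + 2
  3p - 6 = -10p + 2  ⇒  13p = 8  ⇒  p = 8/13.
Set Alice's expected payoff from Down equal to that from Up:
  Alice's expected payoff from Down: q·3 + (1−q)·8 = -5q + 8
  Alice's expected payoff from Up: q·6 + (1−q)·(-2) = 8q - 2
  -5q + 8 = 8q - 2  ⇒  -13q = -10  ⇒  q = 10/13.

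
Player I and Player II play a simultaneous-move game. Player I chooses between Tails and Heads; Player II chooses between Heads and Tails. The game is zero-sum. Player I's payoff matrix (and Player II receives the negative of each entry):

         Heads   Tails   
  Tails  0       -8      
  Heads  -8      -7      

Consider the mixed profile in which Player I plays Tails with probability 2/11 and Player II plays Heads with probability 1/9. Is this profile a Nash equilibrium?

Given Player I's mix p = 2/11, Player II's payoff from Heads is 72/11 but from Tails is 79/11. Player II strictly prefers Tails, so Player II would not mix.
So the proposed profile is not a Nash equilibrium.

No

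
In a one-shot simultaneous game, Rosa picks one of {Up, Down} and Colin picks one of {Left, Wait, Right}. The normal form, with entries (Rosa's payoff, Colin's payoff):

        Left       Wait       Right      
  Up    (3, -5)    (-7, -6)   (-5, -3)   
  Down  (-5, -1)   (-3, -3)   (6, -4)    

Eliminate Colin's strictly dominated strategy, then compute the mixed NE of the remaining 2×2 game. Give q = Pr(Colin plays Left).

Colin's strategy Wait is strictly dominated by Left: -5 > -6 and -1 > -3. Eliminate Wait.
For Rosa to be willing to mix, Rosa must be indifferent between Up and Down, which pins down Colin's mix.
  Rosa's payoff to Up: q·3 + (1−q)·(-5) = 8q - 5
  Rosa's payoff to Down: q·(-5) + (1−q)·6 = -11q + 6
  8q - 5 = -11q + 6  ⇒  19q = 11  ⇒  q = 11/19.

q = 11/19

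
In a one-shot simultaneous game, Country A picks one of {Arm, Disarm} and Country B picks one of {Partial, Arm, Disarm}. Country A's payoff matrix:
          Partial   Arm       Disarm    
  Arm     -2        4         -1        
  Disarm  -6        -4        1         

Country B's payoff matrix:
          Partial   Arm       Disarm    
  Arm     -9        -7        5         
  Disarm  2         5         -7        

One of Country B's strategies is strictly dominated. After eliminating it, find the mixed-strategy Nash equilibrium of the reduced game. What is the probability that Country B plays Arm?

q = 1/5

Country B's strategy Partial is strictly dominated by Arm: -7 > -9 and 5 > 2. Eliminate Partial.
Country A's indifference between Arm and Disarm determines Country B's mixing probability q:
  Country A's expected payoff from Arm: q·4 + (1−q)·(-1) = 5q - 1
  Country A's expected payoff from Disarm: q·(-4) + (1−q)·1 = -5q + 1
  5q - 1 = -5q + 1  ⇒  10q = 2  ⇒  q = 1/5.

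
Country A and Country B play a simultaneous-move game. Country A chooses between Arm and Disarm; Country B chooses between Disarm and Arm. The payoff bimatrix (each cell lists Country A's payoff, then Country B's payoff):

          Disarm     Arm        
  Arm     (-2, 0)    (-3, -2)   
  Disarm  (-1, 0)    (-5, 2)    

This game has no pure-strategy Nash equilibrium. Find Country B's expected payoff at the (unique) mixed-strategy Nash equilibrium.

0

For Country B to be willing to mix, Country B must be indifferent between Disarm and Arm, which pins down Country A's mix.
  Country B's payoff from Disarm: p·0 + (1−p)·0 = 0
  Country B's payoff from Arm: p·(-2) + (1−p)·2 = -4p + 2
  0 = -4p + 2  ⇒  4p = 2  ⇒  p = 1/2.
At equilibrium Country B is indifferent across columns, so Country B's payoff equals the payoff from Disarm: (1/2)·0 + (1/2)·0 = 0.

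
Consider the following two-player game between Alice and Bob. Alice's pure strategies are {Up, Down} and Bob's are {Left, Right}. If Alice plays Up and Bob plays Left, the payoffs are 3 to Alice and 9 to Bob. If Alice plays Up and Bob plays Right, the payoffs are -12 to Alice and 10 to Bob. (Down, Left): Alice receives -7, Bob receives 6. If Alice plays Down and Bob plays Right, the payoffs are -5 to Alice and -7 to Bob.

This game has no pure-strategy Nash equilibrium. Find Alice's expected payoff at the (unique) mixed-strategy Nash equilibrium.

Set Alice's expected payoff from Up equal to that from Down:
  Alice's expected payoff from Up: q·3 + (1−q)·(-12) = 15q - 12
  Alice's expected payoff from Down: q·(-7) + (1−q)·(-5) = -2q - 5
  15q - 12 = -2q - 5  ⇒  17q = 7  ⇒  q = 7/17.
At equilibrium Alice is indifferent across rows, so Alice's payoff equals the payoff from Up: (7/17)·3 + (10/17)·(-12) = -99/17.

-99/17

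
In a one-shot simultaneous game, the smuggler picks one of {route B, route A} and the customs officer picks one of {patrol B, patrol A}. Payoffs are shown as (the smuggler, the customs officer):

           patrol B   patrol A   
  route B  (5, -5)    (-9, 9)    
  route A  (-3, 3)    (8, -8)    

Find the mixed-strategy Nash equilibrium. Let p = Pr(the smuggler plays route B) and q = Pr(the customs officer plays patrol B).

p = 11/25, q = 17/25

Set the customs officer's expected payoff from patrol B equal to that from patrol A:
  the customs officer's payoff from patrol B: p·(-5) + (1−p)·3 = -8p + 3
  the customs officer's payoff from patrol A: p·9 + (1−p)·(-8) = 17p - 8
  -8p + 3 = 17p - 8  ⇒  -25p = -11  ⇒  p = 11/25.
The smuggler's indifference between route B and route A determines the customs officer's mixing probability q:
  the smuggler's payoff to route B: q·5 + (1−q)·(-9) = 14q - 9
  the smuggler's payoff to route A: q·(-3) + (1−q)·8 = -11q + 8
  14q - 9 = -11q + 8  ⇒  25q = 17  ⇒  q = 17/25.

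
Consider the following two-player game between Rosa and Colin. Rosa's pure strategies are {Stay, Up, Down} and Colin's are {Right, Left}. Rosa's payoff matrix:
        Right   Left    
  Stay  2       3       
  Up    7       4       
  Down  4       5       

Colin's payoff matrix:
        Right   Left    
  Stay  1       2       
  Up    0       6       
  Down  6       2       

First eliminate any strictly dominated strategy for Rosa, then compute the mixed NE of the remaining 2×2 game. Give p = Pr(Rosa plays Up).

p = 2/5

Rosa's strategy Stay is strictly dominated by Down: 4 > 2 and 5 > 3. Eliminate Stay.
Set Colin's expected payoff from Right equal to that from Left:
  Colin's payoff to Right: p·0 + (1−p)·6 = -6p + 6
  Colin's payoff to Left: p·6 + (1−p)·2 = 4p + 2
  -6p + 6 = 4p + 2  ⇒  -10p = -4  ⇒  p = 2/5.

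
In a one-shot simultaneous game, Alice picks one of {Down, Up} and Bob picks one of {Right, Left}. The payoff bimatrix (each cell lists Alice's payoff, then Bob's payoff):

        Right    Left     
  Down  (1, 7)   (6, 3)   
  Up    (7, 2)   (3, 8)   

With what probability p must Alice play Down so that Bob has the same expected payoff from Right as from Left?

For Bob to be willing to mix, Bob must be indifferent between Right and Left, which pins down Alice's mix.
  Bob's expected payoff from Right: p·7 + (1−p)·2 = 5p + 2
  Bob's expected payoff from Left: p·3 + (1−p)·8 = -5p + 8
  5p + 2 = -5p + 8  ⇒  10p = 6  ⇒  p = 3/5.

p = 3/5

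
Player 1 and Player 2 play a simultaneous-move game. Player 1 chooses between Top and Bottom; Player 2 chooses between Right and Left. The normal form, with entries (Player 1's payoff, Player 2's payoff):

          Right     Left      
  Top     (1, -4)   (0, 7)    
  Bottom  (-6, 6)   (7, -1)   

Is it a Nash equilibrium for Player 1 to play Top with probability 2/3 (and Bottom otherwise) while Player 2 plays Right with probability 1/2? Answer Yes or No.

Given Player 1's mix p = 2/3, Player 2's payoff from Right is -2/3 but from Left is 13/3. Player 2 strictly prefers Left, so Player 2 would not mix.
So the proposed profile is not a Nash equilibrium.

No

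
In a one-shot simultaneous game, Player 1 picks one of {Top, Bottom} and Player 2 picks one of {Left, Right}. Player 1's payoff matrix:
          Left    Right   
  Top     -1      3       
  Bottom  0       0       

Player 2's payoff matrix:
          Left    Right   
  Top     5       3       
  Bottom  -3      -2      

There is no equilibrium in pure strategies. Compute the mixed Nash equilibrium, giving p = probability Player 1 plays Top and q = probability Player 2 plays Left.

Set Player 2's expected payoff from Left equal to that from Right:
  Player 2's payoff from Left: p·5 + (1−p)·(-3) = 8p - 3
  Player 2's payoff from Right: p·3 + (1−p)·(-2) = 5p - 2
  8p - 3 = 5p - 2  ⇒  3p = 1  ⇒  p = 1/3.
In a mixed equilibrium Player 1 is indifferent between Top and Bottom; this condition fixes q.
  Player 1's payoff to Top: q·(-1) + (1−q)·3 = -4q + 3
  Player 1's payoff to Bottom: q·0 + (1−q)·0 = 0
  -4q + 3 = 0  ⇒  -4q = -3  ⇒  q = 3/4.

p = 1/3, q = 3/4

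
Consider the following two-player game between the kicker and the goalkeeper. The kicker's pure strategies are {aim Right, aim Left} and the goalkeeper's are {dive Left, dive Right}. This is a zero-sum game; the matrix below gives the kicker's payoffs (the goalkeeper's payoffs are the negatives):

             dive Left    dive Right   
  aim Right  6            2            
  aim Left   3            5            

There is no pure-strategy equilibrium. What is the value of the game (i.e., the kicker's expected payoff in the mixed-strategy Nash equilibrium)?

The goalkeeper's mix must leave the kicker indifferent between aim Right and aim Left.
  the kicker's payoff to aim Right: q·6 + (1−q)·2 = 4q + 2
  the kicker's payoff to aim Left: q·3 + (1−q)·5 = -2q + 5
  4q + 2 = -2q + 5  ⇒  6q = 3  ⇒  q = 1/2.
The value is the kicker's expected payoff against this mix (using aim Right): (1/2)·6 + (1/2)·2 = 4.

v = 4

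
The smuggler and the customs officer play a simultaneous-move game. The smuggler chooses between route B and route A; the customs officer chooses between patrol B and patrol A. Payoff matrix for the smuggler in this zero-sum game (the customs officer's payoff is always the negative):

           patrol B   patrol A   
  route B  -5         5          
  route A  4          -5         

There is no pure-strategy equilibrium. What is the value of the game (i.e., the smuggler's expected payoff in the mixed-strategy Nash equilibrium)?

Set the smuggler's expected payoff from route B equal to that from route A:
  the smuggler's expected payoff from route B: q·(-5) + (1−q)·5 = -10q + 5
  the smuggler's expected payoff from route A: q·4 + (1−q)·(-5) = 9q - 5
  -10q + 5 = 9q - 5  ⇒  -19q = -10  ⇒  q = 10/19.
The value is the smuggler's expected payoff against this mix (using route B): (10/19)·(-5) + (9/19)·5 = -5/19.

v = -5/19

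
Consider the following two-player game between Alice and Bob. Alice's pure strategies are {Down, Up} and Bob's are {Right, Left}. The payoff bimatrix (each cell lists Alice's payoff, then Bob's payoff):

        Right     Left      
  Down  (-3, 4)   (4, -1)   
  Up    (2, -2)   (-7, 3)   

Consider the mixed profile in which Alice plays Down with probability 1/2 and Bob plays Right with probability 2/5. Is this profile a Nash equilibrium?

Given Bob's mix q = 2/5, Alice's payoff from Down is 6/5 but from Up is -17/5. Alice strictly prefers Down, so Alice would not mix.
So the proposed profile is not a Nash equilibrium.

No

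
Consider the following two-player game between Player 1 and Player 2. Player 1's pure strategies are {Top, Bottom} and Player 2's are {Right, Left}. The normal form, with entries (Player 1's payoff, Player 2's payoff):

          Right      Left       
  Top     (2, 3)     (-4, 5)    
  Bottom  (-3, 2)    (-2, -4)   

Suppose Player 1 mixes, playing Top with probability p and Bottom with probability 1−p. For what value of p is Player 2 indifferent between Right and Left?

p = 3/4

For Player 2 to be willing to mix, Player 2 must be indifferent between Right and Left, which pins down Player 1's mix.
  Player 2's expected payoff from Right: p·3 + (1−p)·2 = p + 2
  Player 2's expected payoff from Left: p·5 + (1−p)·(-4) = 9p - 4
  p + 2 = 9p - 4  ⇒  -8p = -6  ⇒  p = 3/4.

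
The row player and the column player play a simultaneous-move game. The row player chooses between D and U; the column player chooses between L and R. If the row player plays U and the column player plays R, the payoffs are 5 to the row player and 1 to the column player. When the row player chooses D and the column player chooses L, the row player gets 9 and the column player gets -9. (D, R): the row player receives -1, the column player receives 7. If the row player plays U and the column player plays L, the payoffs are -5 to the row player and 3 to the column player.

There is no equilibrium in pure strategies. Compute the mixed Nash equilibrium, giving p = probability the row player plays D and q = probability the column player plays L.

p = 1/9, q = 3/10

Set the column player's expected payoff from L equal to that from R:
  the column player's payoff from L: p·(-9) + (1−p)·3 = -12p + 3
  the column player's payoff from R: p·7 + (1−p)·1 = 6p + 1
  -12p + 3 = 6p + 1  ⇒  -18p = -2  ⇒  p = 1/9.
In a mixed equilibrium the row player is indifferent between D and U; this condition fixes q.
  the row player's payoff from D: q·9 + (1−q)·(-1) = 10q - 1
  the row player's payoff from U: q·(-5) + (1−q)·5 = -10q + 5
  10q - 1 = -10q + 5  ⇒  20q = 6  ⇒  q = 3/10.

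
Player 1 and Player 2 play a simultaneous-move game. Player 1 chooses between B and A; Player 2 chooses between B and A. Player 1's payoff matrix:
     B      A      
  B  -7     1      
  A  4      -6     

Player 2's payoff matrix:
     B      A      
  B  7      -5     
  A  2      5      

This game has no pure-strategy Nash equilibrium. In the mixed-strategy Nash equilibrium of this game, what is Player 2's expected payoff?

For Player 2 to be willing to mix, Player 2 must be indifferent between B and A, which pins down Player 1's mix.
  Player 2's payoff to B: p·7 + (1−p)·2 = 5p + 2
  Player 2's payoff to A: p·(-5) + (1−p)·5 = -10p + 5
  5p + 2 = -10p + 5  ⇒  15p = 3  ⇒  p = 1/5.
At equilibrium Player 2 is indifferent across columns, so Player 2's payoff equals the payoff from B: (1/5)·7 + (4/5)·2 = 3.

3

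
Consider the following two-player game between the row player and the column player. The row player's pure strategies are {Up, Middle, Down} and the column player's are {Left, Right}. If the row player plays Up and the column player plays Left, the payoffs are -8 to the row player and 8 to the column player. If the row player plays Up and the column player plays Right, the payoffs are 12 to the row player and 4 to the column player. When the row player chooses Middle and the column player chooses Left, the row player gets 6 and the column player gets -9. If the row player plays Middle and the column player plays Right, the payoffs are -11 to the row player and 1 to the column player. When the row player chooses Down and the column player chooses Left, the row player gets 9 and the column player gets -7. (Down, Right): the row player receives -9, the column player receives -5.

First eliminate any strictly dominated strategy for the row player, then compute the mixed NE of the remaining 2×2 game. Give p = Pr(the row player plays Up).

p = 1/3

The row player's strategy Middle is strictly dominated by Down: 9 > 6 and -9 > -11. Eliminate Middle.
The column player's indifference between Left and Right determines the row player's mixing probability p:
  the column player's payoff from Left: p·8 + (1−p)·(-7) = 15p - 7
  the column player's payoff from Right: p·4 + (1−p)·(-5) = 9p - 5
  15p - 7 = 9p - 5  ⇒  6p = 2  ⇒  p = 1/3.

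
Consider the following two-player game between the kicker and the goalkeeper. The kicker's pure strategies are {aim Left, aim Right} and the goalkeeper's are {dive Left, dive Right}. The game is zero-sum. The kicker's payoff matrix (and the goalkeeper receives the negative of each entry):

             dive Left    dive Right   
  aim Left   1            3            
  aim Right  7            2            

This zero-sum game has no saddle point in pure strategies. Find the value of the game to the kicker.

For the kicker to be willing to mix, the kicker must be indifferent between aim Left and aim Right, which pins down the goalkeeper's mix.
  the kicker's payoff to aim Left: q·1 + (1−q)·3 = -2q + 3
  the kicker's payoff to aim Right: q·7 + (1−q)·2 = 5q + 2
  -2q + 3 = 5q + 2  ⇒  -7q = -1  ⇒  q = 1/7.
The value is the kicker's expected payoff against this mix (using aim Left): (1/7)·1 + (6/7)·3 = 19/7.

v = 19/7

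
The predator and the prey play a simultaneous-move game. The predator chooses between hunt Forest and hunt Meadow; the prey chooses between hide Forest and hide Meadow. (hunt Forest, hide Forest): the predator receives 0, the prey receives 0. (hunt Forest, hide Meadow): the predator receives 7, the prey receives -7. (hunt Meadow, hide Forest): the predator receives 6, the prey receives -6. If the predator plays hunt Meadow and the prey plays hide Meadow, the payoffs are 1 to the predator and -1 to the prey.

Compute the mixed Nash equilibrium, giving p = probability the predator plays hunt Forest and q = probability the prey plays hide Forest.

In a mixed equilibrium the prey is indifferent between hide Forest and hide Meadow; this condition fixes p.
  the prey's payoff from hide Forest: p·0 + (1−p)·(-6) = 6p - 6
  the prey's payoff from hide Meadow: p·(-7) + (1−p)·(-1) = -6p - 1
  6p - 6 = -6p - 1  ⇒  12p = 5  ⇒  p = 5/12.
In a mixed equilibrium the predator is indifferent between hunt Forest and hunt Meadow; this condition fixes q.
  the predator's payoff to hunt Forest: q·0 + (1−q)·7 = -7q + 7
  the predator's payoff to hunt Meadow: q·6 + (1−q)·1 = 5q + 1
  -7q + 7 = 5q + 1  ⇒  -12q = -6  ⇒  q = 1/2.

p = 5/12, q = 1/2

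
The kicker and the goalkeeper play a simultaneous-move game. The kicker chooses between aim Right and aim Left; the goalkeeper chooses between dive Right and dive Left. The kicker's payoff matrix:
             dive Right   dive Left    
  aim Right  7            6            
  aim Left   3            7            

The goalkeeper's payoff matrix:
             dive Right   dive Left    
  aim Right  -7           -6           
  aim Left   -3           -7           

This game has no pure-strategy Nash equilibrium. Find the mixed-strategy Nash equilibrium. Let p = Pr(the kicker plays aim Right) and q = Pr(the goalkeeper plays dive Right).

For the goalkeeper to be willing to mix, the goalkeeper must be indifferent between dive Right and dive Left, which pins down the kicker's mix.
  the goalkeeper's expected payoff from dive Right: p·(-7) + (1−p)·(-3) = -4p - 3
  the goalkeeper's expected payoff from dive Left: p·(-6) + (1−p)·(-7) = p - 7
  -4p - 3 = p - 7  ⇒  -5p = -4  ⇒  p = 4/5.
The kicker's indifference between aim Right and aim Left determines the goalkeeper's mixing probability q:
  the kicker's payoff to aim Right: q·7 + (1−q)·6 = q + 6
  the kicker's payoff to aim Left: q·3 + (1−q)·7 = -4q + 7
  q + 6 = -4q + 7  ⇒  5q = 1  ⇒  q = 1/5.

p = 4/5, q = 1/5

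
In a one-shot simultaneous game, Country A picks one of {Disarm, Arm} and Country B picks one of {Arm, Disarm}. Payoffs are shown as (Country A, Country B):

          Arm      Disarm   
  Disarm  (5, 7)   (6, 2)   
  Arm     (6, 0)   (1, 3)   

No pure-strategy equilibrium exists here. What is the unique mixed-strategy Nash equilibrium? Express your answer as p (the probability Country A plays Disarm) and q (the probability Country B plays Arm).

Set Country B's expected payoff from Arm equal to that from Disarm:
  Country B's expected payoff from Arm: p·7 + (1−p)·0 = 7p
  Country B's expected payoff from Disarm: p·2 + (1−p)·3 = -p + 3
  7p = -p + 3  ⇒  8p = 3  ⇒  p = 3/8.
Country B's mix must leave Country A indifferent between Disarm and Arm.
  Country A's expected payoff from Disarm: q·5 + (1−q)·6 = -q + 6
  Country A's expected payoff from Arm: q·6 + (1−q)·1 = 5q + 1
  -q + 6 = 5q + 1  ⇒  -6q = -5  ⇒  q = 5/6.

p = 3/8, q = 5/6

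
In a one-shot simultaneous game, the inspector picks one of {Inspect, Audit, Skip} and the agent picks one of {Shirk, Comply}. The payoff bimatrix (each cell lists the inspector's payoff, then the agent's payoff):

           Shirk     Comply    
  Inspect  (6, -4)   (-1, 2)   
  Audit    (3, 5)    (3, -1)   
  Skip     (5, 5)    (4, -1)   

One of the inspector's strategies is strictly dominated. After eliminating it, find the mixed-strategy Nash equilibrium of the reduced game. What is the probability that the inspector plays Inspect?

The inspector's strategy Audit is strictly dominated by Skip: 5 > 3 and 4 > 3. Eliminate Audit.
For the agent to be willing to mix, the agent must be indifferent between Shirk and Comply, which pins down the inspector's mix.
  the agent's payoff to Shirk: p·(-4) + (1−p)·5 = -9p + 5
  the agent's payoff to Comply: p·2 + (1−p)·(-1) = 3p - 1
  -9p + 5 = 3p - 1  ⇒  -12p = -6  ⇒  p = 1/2.

p = 1/2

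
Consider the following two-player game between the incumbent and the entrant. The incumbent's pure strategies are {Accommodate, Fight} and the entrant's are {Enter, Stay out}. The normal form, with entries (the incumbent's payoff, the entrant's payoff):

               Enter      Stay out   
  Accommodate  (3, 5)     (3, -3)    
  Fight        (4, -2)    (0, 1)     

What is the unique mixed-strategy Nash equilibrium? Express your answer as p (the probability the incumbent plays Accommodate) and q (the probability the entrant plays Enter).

p = 3/11, q = 3/4

For the entrant to be willing to mix, the entrant must be indifferent between Enter and Stay out, which pins down the incumbent's mix.
  the entrant's expected payoff from Enter: p·5 + (1−p)·(-2) = 7p - 2
  the entrant's expected payoff from Stay out: p·(-3) + (1−p)·1 = -4p + 1
  7p - 2 = -4p + 1  ⇒  11p = 3  ⇒  p = 3/11.
Set the incumbent's expected payoff from Accommodate equal to that from Fight:
  the incumbent's payoff to Accommodate: q·3 + (1−q)·3 = 3
  the incumbent's payoff to Fight: q·4 + (1−q)·0 = 4q
  3 = 4q  ⇒  -4q = -3  ⇒  q = 3/4.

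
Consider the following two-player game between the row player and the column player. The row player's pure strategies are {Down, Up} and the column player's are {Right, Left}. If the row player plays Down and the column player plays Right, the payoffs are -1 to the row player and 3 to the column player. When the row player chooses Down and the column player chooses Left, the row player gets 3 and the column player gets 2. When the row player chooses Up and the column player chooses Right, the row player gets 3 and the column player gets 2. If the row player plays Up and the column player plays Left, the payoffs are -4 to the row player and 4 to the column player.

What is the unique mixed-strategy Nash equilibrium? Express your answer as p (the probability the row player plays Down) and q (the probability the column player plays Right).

The column player's indifference between Right and Left determines the row player's mixing probability p:
  the column player's payoff to Right: p·3 + (1−p)·2 = p + 2
  the column player's payoff to Left: p·2 + (1−p)·4 = -2p + 4
  p + 2 = -2p + 4  ⇒  3p = 2  ⇒  p = 2/3.
The column player's mix must leave the row player indifferent between Down and Up.
  the row player's payoff from Down: q·(-1) + (1−q)·3 = -4q + 3
  the row player's payoff from Up: q·3 + (1−q)·(-4) = 7q - 4
  -4q + 3 = 7q - 4  ⇒  -11q = -7  ⇒  q = 7/11.

p = 2/3, q = 7/11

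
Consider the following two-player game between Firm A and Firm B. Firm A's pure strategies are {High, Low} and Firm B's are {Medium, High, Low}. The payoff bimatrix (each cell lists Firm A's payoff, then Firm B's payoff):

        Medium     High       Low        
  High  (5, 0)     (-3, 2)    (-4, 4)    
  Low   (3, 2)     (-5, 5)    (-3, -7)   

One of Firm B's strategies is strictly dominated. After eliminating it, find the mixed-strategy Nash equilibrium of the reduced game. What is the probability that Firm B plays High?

q = 1/3

Firm B's strategy Medium is strictly dominated by High: 2 > 0 and 5 > 2. Eliminate Medium.
For Firm A to be willing to mix, Firm A must be indifferent between High and Low, which pins down Firm B's mix.
  Firm A's payoff from High: q·(-3) + (1−q)·(-4) = q - 4
  Firm A's payoff from Low: q·(-5) + (1−q)·(-3) = -2q - 3
  q - 4 = -2q - 3  ⇒  3q = 1  ⇒  q = 1/3.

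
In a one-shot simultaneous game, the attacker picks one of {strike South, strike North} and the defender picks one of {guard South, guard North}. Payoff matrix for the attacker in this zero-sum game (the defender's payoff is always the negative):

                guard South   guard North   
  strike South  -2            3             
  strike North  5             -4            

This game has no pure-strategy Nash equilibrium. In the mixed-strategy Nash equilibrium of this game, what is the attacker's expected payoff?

Set the attacker's expected payoff from strike South equal to that from strike North:
  the attacker's payoff from strike South: q·(-2) + (1−q)·3 = -5q + 3
  the attacker's payoff from strike North: q·5 + (1−q)·(-4) = 9q - 4
  -5q + 3 = 9q - 4  ⇒  -14q = -7  ⇒  q = 1/2.
At equilibrium the attacker is indifferent across rows, so the attacker's payoff equals the payoff from strike South: (1/2)·(-2) + (1/2)·3 = 1/2.

1/2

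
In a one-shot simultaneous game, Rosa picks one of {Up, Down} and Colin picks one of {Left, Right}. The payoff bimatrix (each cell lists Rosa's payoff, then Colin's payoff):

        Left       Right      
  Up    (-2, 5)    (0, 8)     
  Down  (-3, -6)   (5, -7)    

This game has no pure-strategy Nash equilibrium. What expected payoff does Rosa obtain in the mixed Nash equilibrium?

For Rosa to be willing to mix, Rosa must be indifferent between Up and Down, which pins down Colin's mix.
  Rosa's payoff from Up: q·(-2) + (1−q)·0 = -2q
  Rosa's payoff from Down: q·(-3) + (1−q)·5 = -8q + 5
  -2q = -8q + 5  ⇒  6q = 5  ⇒  q = 5/6.
At equilibrium Rosa is indifferent across rows, so Rosa's payoff equals the payoff from Up: (5/6)·(-2) + (1/6)·0 = -5/3.

-5/3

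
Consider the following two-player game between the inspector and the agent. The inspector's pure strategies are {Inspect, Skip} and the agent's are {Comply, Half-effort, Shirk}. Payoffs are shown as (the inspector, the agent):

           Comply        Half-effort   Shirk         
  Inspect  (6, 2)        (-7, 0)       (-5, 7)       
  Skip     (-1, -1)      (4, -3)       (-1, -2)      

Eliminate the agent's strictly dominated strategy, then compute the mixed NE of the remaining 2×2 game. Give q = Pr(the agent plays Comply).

The agent's strategy Half-effort is strictly dominated by Comply: 2 > 0 and -1 > -3. Eliminate Half-effort.
In a mixed equilibrium the inspector is indifferent between Inspect and Skip; this condition fixes q.
  the inspector's expected payoff from Inspect: q·6 + (1−q)·(-5) = 11q - 5
  the inspector's expected payoff from Skip: q·(-1) + (1−q)·(-1) = -1
  11q - 5 = -1  ⇒  11q = 4  ⇒  q = 4/11.

q = 4/11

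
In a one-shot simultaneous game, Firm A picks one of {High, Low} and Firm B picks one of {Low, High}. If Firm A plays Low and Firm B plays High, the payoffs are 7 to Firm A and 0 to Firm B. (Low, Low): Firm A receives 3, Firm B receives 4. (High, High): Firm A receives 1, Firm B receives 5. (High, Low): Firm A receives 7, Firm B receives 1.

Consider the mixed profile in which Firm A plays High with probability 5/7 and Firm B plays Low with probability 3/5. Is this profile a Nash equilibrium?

Given Firm A's mix p = 5/7, Firm B's payoff from Low is 13/7 but from High is 25/7. Firm B strictly prefers High, so Firm B would not mix.
So the proposed profile is not a Nash equilibrium.

No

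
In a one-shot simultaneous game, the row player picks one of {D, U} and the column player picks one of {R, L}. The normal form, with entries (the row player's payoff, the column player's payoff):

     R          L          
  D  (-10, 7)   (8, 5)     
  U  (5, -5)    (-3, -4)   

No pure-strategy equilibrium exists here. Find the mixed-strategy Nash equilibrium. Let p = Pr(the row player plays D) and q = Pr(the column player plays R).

In a mixed equilibrium the column player is indifferent between R and L; this condition fixes p.
  the column player's expected payoff from R: p·7 + (1−p)·(-5) = 12p - 5
  the column player's expected payoff from L: p·5 + (1−p)·(-4) = 9p - 4
  12p - 5 = 9p - 4  ⇒  3p = 1  ⇒  p = 1/3.
Set the row player's expected payoff from D equal to that from U:
  the row player's expected payoff from D: q·(-10) + (1−q)·8 = -18q + 8
  the row player's expected payoff from U: q·5 + (1−q)·(-3) = 8q - 3
  -18q + 8 = 8q - 3  ⇒  -26q = -11  ⇒  q = 11/26.

p = 1/3, q = 11/26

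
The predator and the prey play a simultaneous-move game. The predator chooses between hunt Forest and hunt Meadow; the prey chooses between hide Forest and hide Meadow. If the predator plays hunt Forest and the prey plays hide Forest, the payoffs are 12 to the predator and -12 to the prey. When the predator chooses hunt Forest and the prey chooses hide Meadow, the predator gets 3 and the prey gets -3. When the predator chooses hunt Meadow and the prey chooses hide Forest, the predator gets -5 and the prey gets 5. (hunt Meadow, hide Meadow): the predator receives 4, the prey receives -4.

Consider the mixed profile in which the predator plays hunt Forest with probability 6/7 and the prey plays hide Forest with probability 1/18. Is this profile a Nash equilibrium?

No

Given the predator's mix p = 6/7, the prey's payoff from hide Forest is -67/7 but from hide Meadow is -22/7. The prey strictly prefers hide Meadow, so the prey would not mix.
So the proposed profile is not a Nash equilibrium.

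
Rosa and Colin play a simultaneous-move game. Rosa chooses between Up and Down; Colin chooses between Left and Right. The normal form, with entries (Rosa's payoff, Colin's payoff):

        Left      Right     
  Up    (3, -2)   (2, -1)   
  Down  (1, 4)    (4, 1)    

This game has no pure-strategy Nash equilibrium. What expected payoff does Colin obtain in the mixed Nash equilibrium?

In a mixed equilibrium Colin is indifferent between Left and Right; this condition fixes p.
  Colin's expected payoff from Left: p·(-2) + (1−p)·4 = -6p + 4
  Colin's expected payoff from Right: p·(-1) + (1−p)·1 = -2p + 1
  -6p + 4 = -2p + 1  ⇒  -4p = -3  ⇒  p = 3/4.
At equilibrium Colin is indifferent across columns, so Colin's payoff equals the payoff from Left: (3/4)·(-2) + (1/4)·4 = -1/2.

-1/2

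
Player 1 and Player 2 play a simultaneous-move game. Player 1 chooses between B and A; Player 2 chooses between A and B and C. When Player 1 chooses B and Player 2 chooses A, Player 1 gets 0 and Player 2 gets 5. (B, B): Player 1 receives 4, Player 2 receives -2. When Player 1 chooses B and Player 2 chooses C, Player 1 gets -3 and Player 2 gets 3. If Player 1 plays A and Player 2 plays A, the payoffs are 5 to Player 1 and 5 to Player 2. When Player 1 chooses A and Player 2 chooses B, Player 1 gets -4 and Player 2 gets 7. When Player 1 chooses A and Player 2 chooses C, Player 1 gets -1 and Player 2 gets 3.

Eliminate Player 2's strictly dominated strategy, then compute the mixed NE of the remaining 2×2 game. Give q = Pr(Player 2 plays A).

Player 2's strategy C is strictly dominated by A: 5 > 3 and 5 > 3. Eliminate C.
In a mixed equilibrium Player 1 is indifferent between B and A; this condition fixes q.
  Player 1's expected payoff from B: q·0 + (1−q)·4 = -4q + 4
  Player 1's expected payoff from A: q·5 + (1−q)·(-4) = 9q - 4
  -4q + 4 = 9q - 4  ⇒  -13q = -8  ⇒  q = 8/13.

q = 8/13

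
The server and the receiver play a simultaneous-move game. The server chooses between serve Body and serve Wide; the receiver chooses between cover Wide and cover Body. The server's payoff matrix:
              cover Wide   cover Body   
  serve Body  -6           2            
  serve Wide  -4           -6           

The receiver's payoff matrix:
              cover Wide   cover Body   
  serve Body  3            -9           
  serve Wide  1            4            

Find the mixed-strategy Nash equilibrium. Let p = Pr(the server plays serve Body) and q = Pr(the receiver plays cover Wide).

The receiver's indifference between cover Wide and cover Body determines the server's mixing probability p:
  the receiver's payoff from cover Wide: p·3 + (1−p)·1 = 2p + 1
  the receiver's payoff from cover Body: p·(-9) + (1−p)·4 = -13p + 4
  2p + 1 = -13p + 4  ⇒  15p = 3  ⇒  p = 1/5.
The receiver's mix must leave the server indifferent between serve Body and serve Wide.
  the server's payoff from serve Body: q·(-6) + (1−q)·2 = -8q + 2
  the server's payoff from serve Wide: q·(-4) + (1−q)·(-6) = 2q - 6
  -8q + 2 = 2q - 6  ⇒  -10q = -8  ⇒  q = 4/5.

p = 1/5, q = 4/5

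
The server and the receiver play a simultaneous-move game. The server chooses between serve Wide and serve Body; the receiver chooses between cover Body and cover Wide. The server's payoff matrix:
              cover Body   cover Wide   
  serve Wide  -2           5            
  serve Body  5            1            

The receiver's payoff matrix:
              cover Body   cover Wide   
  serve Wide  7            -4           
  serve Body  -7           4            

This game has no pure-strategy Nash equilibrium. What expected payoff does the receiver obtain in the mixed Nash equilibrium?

Set the receiver's expected payoff from cover Body equal to that from cover Wide:
  the receiver's expected payoff from cover Body: p·7 + (1−p)·(-7) = 14p - 7
  the receiver's expected payoff from cover Wide: p·(-4) + (1−p)·4 = -8p + 4
  14p - 7 = -8p + 4  ⇒  22p = 11  ⇒  p = 1/2.
At equilibrium the receiver is indifferent across columns, so the receiver's payoff equals the payoff from cover Body: (1/2)·7 + (1/2)·(-7) = 0.

0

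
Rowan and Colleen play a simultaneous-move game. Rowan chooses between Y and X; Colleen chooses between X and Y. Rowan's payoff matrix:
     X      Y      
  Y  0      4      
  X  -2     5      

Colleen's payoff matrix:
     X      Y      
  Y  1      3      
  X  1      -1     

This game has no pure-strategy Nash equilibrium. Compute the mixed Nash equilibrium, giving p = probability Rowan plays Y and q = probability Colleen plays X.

Rowan's mix must leave Colleen indifferent between X and Y.
  Colleen's payoff from X: p·1 + (1−p)·1 = 1
  Colleen's payoff from Y: p·3 + (1−p)·(-1) = 4p - 1
  1 = 4p - 1  ⇒  -4p = -2  ⇒  p = 1/2.
For Rowan to be willing to mix, Rowan must be indifferent between Y and X, which pins down Colleen's mix.
  Rowan's expected payoff from Y: q·0 + (1−q)·4 = -4q + 4
  Rowan's expected payoff from X: q·(-2) + (1−q)·5 = -7q + 5
  -4q + 4 = -7q + 5  ⇒  3q = 1  ⇒  q = 1/3.

p = 1/2, q = 1/3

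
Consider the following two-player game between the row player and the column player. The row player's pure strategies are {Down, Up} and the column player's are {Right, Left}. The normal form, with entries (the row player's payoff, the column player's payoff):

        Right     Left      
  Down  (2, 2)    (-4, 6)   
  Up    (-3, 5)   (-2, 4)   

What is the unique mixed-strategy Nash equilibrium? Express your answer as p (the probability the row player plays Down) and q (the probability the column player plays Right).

For the column player to be willing to mix, the column player must be indifferent between Right and Left, which pins down the row player's mix.
  the column player's payoff from Right: p·2 + (1−p)·5 = -3p + 5
  the column player's payoff from Left: p·6 + (1−p)·4 = 2p + 4
  -3p + 5 = 2p + 4  ⇒  -5p = -1  ⇒  p = 1/5.
For the row player to be willing to mix, the row player must be indifferent between Down and Up, which pins down the column player's mix.
  the row player's payoff from Down: q·2 + (1−q)·(-4) = 6q - 4
  the row player's payoff from Up: q·(-3) + (1−q)·(-2) = -q - 2
  6q - 4 = -q - 2  ⇒  7q = 2  ⇒  q = 2/7.

p = 1/5, q = 2/7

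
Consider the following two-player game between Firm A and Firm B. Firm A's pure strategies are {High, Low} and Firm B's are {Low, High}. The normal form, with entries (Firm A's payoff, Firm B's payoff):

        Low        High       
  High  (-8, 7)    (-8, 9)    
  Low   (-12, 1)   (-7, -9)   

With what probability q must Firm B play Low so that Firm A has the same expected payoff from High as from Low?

For Firm A to be willing to mix, Firm A must be indifferent between High and Low, which pins down Firm B's mix.
  Firm A's payoff to High: q·(-8) + (1−q)·(-8) = -8
  Firm A's payoff to Low: q·(-12) + (1−q)·(-7) = -5q - 7
  -8 = -5q - 7  ⇒  5q = 1  ⇒  q = 1/5.

q = 1/5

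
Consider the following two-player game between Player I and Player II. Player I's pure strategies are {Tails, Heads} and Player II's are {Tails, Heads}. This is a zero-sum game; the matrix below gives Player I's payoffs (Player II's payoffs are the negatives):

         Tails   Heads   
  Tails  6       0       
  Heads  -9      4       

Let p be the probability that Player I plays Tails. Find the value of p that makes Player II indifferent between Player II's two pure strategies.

Player II's indifference between Tails and Heads determines Player I's mixing probability p:
  Player II's expected payoff from Tails: p·(-6) + (1−p)·9 = -15p + 9
  Player II's expected payoff from Heads: p·0 + (1−p)·(-4) = 4p - 4
  -15p + 9 = 4p - 4  ⇒  -19p = -13  ⇒  p = 13/19.

p = 13/19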